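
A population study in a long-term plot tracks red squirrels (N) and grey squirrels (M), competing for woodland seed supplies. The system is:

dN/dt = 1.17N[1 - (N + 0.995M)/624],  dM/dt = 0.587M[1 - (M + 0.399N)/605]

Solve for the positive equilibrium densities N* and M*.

Setting both brackets to zero gives the nullclines N + 0.995M = 624 and 0.399N + M = 605.
Substituting M = 605 - 0.399N into the first: N(1 - 0.995·0.399) = 624 - 0.995·605.
So N* = 22/0.603 = 36.5, and then M* = 605 - 0.399·36.5 = 590.

N* ≈ 36.5, M* ≈ 590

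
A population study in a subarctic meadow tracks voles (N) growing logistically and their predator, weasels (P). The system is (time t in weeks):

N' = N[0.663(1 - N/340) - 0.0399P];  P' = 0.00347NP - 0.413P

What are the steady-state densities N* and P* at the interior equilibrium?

N* ≈ 119, P* ≈ 10.8

From dP/dt = 0 with P > 0: 0.00347N* = 0.413, so N* = 119.
Substitute into dN/dt = 0: 0.663(1 - 119/340) = 0.0399P*.
The bracket is 0.65, giving P* = 0.431/0.0399 = 10.8.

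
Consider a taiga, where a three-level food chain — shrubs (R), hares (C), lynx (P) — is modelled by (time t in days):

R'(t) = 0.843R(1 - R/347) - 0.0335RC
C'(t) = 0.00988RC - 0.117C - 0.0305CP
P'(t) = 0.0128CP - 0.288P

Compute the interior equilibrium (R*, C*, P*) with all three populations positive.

R* ≈ 36.7, C* ≈ 22.5, P* ≈ 8.06

From dP/dt = 0: 0.0128C* = 0.288, so C* = 22.5.
From dR/dt = 0: 0.843(1 - R*/347) = 0.0335·22.5, giving R* = 347·(1 - 0.894) = 36.7.
From dC/dt = 0: 0.00988·36.7 - 0.117 = 0.0305P*, so P* = 0.246/0.0305 = 8.06.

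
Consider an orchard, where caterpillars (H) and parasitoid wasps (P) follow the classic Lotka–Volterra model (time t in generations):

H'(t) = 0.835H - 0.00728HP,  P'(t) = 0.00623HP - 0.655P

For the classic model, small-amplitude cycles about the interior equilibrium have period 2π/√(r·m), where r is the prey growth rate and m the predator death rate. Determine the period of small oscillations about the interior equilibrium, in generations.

T ≈ 8.5 generations

Here r = 0.835 and m = 0.655, so r·m = 0.547.
ω = √0.547 = 0.74 per generation, hence T = 2π/ω ≈ 8.5 generations.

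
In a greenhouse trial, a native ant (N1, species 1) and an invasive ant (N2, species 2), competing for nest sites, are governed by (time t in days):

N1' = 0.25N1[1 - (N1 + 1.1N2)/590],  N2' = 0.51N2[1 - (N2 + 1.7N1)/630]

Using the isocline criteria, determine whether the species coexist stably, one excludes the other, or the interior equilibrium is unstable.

Compare the nullcline intercepts: K1/α12 = 590/1.1 = 536 < K2 = 630; K2/α21 = 630/1.7 = 371 < K1 = 590.
Since both are reversed, neither can invade when rare; the interior point is a saddle.

unstable coexistence (outcome depends on initial conditions)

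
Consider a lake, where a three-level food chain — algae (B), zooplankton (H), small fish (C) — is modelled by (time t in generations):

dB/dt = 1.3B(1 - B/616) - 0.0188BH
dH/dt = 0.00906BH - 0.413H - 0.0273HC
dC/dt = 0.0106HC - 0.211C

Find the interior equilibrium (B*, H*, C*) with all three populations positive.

B* ≈ 439, H* ≈ 19.9, C* ≈ 130

From dC/dt = 0: 0.0106H* = 0.211, so H* = 19.9.
From dB/dt = 0: 1.3(1 - B*/616) = 0.0188·19.9, giving B* = 616·(1 - 0.288) = 439.
From dH/dt = 0: 0.00906·439 - 0.413 = 0.0273C*, so C* = 3.56/0.0273 = 130.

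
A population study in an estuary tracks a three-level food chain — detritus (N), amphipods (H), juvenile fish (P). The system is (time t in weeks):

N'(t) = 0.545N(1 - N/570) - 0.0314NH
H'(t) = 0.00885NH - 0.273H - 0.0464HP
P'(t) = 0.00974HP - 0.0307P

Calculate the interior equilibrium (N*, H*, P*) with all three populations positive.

From dP/dt = 0: 0.00974H* = 0.0307, so H* = 3.15.
From dN/dt = 0: 0.545(1 - N*/570) = 0.0314·3.15, giving N* = 570·(1 - 0.182) = 466.
From dH/dt = 0: 0.00885·466 - 0.273 = 0.0464P*, so P* = 3.86/0.0464 = 83.1.

N* ≈ 466, H* ≈ 3.15, P* ≈ 83.1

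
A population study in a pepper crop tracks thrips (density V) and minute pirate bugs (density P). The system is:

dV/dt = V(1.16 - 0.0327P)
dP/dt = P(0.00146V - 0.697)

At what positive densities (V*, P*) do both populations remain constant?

V* ≈ 477, P* ≈ 35.5

Set dP/dt = 0 with P > 0: 0.00146V - 0.697 = 0, so V* = 0.697/0.00146 = 477.
Set dV/dt = 0 with V > 0: 1.16 - 0.0327P = 0, so P* = 1.16/0.0327 = 35.5.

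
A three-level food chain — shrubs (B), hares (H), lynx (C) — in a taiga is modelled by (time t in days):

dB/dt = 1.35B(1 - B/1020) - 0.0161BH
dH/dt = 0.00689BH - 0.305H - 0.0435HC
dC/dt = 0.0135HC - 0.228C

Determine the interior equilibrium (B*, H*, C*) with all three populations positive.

From dC/dt = 0: 0.0135H* = 0.228, so H* = 16.9.
From dB/dt = 0: 1.35(1 - B*/1020) = 0.0161·16.9, giving B* = 1020·(1 - 0.201) = 815.
From dH/dt = 0: 0.00689·815 - 0.305 = 0.0435C*, so C* = 5.31/0.0435 = 122.

B* ≈ 815, H* ≈ 16.9, C* ≈ 122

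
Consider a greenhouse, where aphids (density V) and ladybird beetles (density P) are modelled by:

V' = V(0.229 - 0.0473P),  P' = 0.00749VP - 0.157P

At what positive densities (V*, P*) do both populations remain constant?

V* ≈ 21, P* ≈ 4.84

Set dP/dt = 0 with P > 0: 0.00749V - 0.157 = 0, so V* = 0.157/0.00749 = 21.
Set dV/dt = 0 with V > 0: 0.229 - 0.0473P = 0, so P* = 0.229/0.0473 = 4.84.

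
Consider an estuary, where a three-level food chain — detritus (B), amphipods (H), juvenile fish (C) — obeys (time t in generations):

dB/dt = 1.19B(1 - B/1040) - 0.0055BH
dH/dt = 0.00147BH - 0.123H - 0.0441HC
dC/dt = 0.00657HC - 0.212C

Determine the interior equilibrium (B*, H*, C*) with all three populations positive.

B* ≈ 885, H* ≈ 32.3, C* ≈ 26.7

From dC/dt = 0: 0.00657H* = 0.212, so H* = 32.3.
From dB/dt = 0: 1.19(1 - B*/1040) = 0.0055·32.3, giving B* = 1040·(1 - 0.149) = 885.
From dH/dt = 0: 0.00147·885 - 0.123 = 0.0441C*, so C* = 1.18/0.0441 = 26.7.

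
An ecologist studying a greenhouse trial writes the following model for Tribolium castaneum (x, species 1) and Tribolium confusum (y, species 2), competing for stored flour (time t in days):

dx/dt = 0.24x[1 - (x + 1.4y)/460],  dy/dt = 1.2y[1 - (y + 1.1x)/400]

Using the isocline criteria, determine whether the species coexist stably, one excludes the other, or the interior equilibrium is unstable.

unstable coexistence (outcome depends on initial conditions)

Compare the nullcline intercepts: K1/α12 = 460/1.4 = 329 < K2 = 400; K2/α21 = 400/1.1 = 364 < K1 = 460.
Since both are reversed, neither can invade when rare; the interior point is a saddle.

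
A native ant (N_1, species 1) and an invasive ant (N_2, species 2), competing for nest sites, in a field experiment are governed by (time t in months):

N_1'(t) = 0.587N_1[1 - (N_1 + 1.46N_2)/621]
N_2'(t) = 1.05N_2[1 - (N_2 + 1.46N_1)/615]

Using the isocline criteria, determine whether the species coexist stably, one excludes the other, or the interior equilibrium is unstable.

unstable coexistence (outcome depends on initial conditions)

Compare the nullcline intercepts: K1/α12 = 621/1.46 = 425 < K2 = 615; K2/α21 = 615/1.46 = 421 < K1 = 621.
Since both are reversed, neither can invade when rare; the interior point is a saddle.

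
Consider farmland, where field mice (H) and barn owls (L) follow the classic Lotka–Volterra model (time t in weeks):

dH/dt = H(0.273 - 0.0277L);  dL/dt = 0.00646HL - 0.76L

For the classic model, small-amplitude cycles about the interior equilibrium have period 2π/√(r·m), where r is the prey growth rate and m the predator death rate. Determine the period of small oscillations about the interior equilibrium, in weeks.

Here r = 0.273 and m = 0.76, so r·m = 0.207.
ω = √0.207 = 0.455 per week, hence T = 2π/ω ≈ 13.8 weeks.

T ≈ 13.8 weeks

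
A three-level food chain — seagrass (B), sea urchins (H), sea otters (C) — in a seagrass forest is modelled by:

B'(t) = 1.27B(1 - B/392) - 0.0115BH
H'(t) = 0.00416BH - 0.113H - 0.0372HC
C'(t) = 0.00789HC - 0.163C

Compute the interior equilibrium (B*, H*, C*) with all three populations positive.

From dC/dt = 0: 0.00789H* = 0.163, so H* = 20.7.
From dB/dt = 0: 1.27(1 - B*/392) = 0.0115·20.7, giving B* = 392·(1 - 0.187) = 319.
From dH/dt = 0: 0.00416·319 - 0.113 = 0.0372C*, so C* = 1.21/0.0372 = 32.6.

B* ≈ 319, H* ≈ 20.7, C* ≈ 32.6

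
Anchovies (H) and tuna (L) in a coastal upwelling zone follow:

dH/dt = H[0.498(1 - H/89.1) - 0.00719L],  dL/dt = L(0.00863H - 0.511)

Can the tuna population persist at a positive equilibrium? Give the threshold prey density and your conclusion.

Threshold H = 59.2; K > 59.2, so yes, the predator persists.

The predator equation gives dL/dt > 0 only when H > 0.511/0.00863 = 59.2.
Without the predator, H → K = 89.1. Since 89.1 > 59.2, the predator can invade and persist.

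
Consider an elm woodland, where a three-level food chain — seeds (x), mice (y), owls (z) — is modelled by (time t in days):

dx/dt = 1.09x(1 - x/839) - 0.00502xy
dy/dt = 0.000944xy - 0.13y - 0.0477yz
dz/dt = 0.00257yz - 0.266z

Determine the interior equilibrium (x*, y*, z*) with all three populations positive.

From dz/dt = 0: 0.00257y* = 0.266, so y* = 104.
From dx/dt = 0: 1.09(1 - x*/839) = 0.00502·104, giving x* = 839·(1 - 0.477) = 439.
From dy/dt = 0: 0.000944·439 - 0.13 = 0.0477z*, so z* = 0.284/0.0477 = 5.96.

x* ≈ 439, y* ≈ 104, z* ≈ 5.96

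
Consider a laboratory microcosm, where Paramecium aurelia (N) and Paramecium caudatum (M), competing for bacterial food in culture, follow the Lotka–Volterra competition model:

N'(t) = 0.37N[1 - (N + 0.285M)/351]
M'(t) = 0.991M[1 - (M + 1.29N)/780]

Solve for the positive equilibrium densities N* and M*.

N* ≈ 204, M* ≈ 517

Setting both brackets to zero gives the nullclines N + 0.285M = 351 and 1.29N + M = 780.
Substituting M = 780 - 1.29N into the first: N(1 - 0.285·1.29) = 351 - 0.285·780.
So N* = 129/0.632 = 204, and then M* = 780 - 1.29·204 = 517.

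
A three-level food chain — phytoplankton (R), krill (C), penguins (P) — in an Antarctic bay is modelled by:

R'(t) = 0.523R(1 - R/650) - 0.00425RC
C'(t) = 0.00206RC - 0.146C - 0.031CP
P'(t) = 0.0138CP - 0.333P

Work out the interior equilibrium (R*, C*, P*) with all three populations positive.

R* ≈ 523, C* ≈ 24.1, P* ≈ 30

From dP/dt = 0: 0.0138C* = 0.333, so C* = 24.1.
From dR/dt = 0: 0.523(1 - R*/650) = 0.00425·24.1, giving R* = 650·(1 - 0.196) = 523.
From dC/dt = 0: 0.00206·523 - 0.146 = 0.031P*, so P* = 0.93/0.031 = 30.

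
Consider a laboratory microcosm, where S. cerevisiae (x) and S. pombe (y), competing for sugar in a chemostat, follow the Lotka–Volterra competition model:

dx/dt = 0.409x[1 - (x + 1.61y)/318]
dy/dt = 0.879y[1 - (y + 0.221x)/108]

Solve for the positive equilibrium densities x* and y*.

Setting both brackets to zero gives the nullclines x + 1.61y = 318 and 0.221x + y = 108.
Substituting y = 108 - 0.221x into the first: x(1 - 1.61·0.221) = 318 - 1.61·108.
So x* = 144/0.644 = 224, and then y* = 108 - 0.221·224 = 58.6.

x* ≈ 224, y* ≈ 58.6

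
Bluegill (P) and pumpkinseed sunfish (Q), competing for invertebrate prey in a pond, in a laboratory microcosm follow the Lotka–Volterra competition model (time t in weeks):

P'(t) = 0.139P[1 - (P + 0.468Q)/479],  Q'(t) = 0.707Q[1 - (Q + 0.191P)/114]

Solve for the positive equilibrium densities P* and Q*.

P* ≈ 467, Q* ≈ 24.7

Setting both brackets to zero gives the nullclines P + 0.468Q = 479 and 0.191P + Q = 114.
Substituting Q = 114 - 0.191P into the first: P(1 - 0.468·0.191) = 479 - 0.468·114.
So P* = 426/0.911 = 467, and then Q* = 114 - 0.191·467 = 24.7.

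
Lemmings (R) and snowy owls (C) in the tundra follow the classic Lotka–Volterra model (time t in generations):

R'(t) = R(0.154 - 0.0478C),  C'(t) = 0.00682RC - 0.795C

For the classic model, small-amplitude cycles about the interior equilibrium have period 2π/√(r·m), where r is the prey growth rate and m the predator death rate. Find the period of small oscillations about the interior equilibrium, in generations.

Here r = 0.154 and m = 0.795, so r·m = 0.122.
ω = √0.122 = 0.35 per generation, hence T = 2π/ω ≈ 18 generations.

T ≈ 18 generations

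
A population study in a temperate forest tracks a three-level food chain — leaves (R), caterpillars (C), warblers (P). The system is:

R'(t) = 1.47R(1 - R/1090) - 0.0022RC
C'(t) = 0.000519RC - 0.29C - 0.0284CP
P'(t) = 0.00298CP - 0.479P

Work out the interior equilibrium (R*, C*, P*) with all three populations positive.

From dP/dt = 0: 0.00298C* = 0.479, so C* = 161.
From dR/dt = 0: 1.47(1 - R*/1090) = 0.0022·161, giving R* = 1090·(1 - 0.241) = 828.
From dC/dt = 0: 0.000519·828 - 0.29 = 0.0284P*, so P* = 0.14/0.0284 = 4.92.

R* ≈ 828, C* ≈ 161, P* ≈ 4.92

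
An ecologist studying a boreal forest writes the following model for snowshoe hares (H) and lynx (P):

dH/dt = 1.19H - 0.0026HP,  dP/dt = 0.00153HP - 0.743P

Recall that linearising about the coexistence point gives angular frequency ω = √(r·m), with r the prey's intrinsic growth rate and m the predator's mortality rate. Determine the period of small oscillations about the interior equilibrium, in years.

Here r = 1.19 and m = 0.743, so r·m = 0.884.
ω = √0.884 = 0.94 per year, hence T = 2π/ω ≈ 6.68 years.

T ≈ 6.68 years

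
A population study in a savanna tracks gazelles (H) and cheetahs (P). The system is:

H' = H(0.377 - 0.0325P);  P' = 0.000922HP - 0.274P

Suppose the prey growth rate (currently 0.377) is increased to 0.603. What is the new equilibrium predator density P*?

At the interior fixed point, setting dH/dt = 0 with H > 0 fixes P* = (prey growth rate)/(HP coefficient) — independent of the other coefficients.
With the change, P* = 0.603/0.0325 = 18.6; it rises from 11.6.

P* ≈ 18.6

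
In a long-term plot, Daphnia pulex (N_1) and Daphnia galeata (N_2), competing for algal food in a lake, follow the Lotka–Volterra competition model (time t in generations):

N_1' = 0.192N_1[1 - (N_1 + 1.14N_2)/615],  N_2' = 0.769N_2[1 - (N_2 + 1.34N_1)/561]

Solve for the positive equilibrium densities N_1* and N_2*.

Setting both brackets to zero gives the nullclines N_1 + 1.14N_2 = 615 and 1.34N_1 + N_2 = 561.
Substituting N_2 = 561 - 1.34N_1 into the first: N_1(1 - 1.14·1.34) = 615 - 1.14·561.
So N_1* = -24.5/-0.528 = 46.5, and then N_2* = 561 - 1.34·46.5 = 499.

N_1* ≈ 46.5, N_2* ≈ 499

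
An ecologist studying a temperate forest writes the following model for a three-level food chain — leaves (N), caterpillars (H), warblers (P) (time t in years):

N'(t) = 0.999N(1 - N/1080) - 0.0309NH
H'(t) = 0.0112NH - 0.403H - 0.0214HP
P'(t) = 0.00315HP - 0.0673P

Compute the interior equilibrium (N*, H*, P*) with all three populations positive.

From dP/dt = 0: 0.00315H* = 0.0673, so H* = 21.4.
From dN/dt = 0: 0.999(1 - N*/1080) = 0.0309·21.4, giving N* = 1080·(1 - 0.661) = 366.
From dH/dt = 0: 0.0112·366 - 0.403 = 0.0214P*, so P* = 3.7/0.0214 = 173.

N* ≈ 366, H* ≈ 21.4, P* ≈ 173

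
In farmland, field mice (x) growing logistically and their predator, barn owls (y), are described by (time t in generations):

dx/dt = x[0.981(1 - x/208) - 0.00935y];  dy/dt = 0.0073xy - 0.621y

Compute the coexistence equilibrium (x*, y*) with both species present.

From dy/dt = 0 with y > 0: 0.0073x* = 0.621, so x* = 85.1.
Substitute into dx/dt = 0: 0.981(1 - 85.1/208) = 0.00935y*.
The bracket is 0.591, giving y* = 0.58/0.00935 = 62.

x* ≈ 85.1, y* ≈ 62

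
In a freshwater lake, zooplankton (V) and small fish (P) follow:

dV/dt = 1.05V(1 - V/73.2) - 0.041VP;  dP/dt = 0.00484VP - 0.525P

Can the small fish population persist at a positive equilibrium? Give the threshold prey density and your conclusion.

The predator equation gives dP/dt > 0 only when V > 0.525/0.00484 = 108.
Without the predator, V → K = 73.2. Since 73.2 < 108, the predator cannot invade.

Threshold V = 108; K < 108, so no, the predator goes extinct.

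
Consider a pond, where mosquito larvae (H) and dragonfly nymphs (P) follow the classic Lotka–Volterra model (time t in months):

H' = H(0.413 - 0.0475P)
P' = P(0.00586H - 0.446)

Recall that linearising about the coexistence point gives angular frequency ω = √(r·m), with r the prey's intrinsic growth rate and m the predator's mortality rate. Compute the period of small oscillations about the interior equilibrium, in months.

Here r = 0.413 and m = 0.446, so r·m = 0.184.
ω = √0.184 = 0.429 per month, hence T = 2π/ω ≈ 14.6 months.

T ≈ 14.6 months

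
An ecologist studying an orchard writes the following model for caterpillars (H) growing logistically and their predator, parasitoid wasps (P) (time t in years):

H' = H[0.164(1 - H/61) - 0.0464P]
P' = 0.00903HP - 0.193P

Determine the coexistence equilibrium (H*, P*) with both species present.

H* ≈ 21.4, P* ≈ 2.3

From dP/dt = 0 with P > 0: 0.00903H* = 0.193, so H* = 21.4.
Substitute into dH/dt = 0: 0.164(1 - 21.4/61) = 0.0464P*.
The bracket is 0.65, giving P* = 0.107/0.0464 = 2.3.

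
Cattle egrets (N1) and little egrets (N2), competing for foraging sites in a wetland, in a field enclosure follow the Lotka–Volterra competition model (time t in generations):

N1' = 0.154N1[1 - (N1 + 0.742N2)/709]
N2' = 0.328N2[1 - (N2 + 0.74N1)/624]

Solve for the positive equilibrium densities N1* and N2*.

N1* ≈ 546, N2* ≈ 220

Setting both brackets to zero gives the nullclines N1 + 0.742N2 = 709 and 0.74N1 + N2 = 624.
Substituting N2 = 624 - 0.74N1 into the first: N1(1 - 0.742·0.74) = 709 - 0.742·624.
So N1* = 246/0.451 = 546, and then N2* = 624 - 0.74·546 = 220.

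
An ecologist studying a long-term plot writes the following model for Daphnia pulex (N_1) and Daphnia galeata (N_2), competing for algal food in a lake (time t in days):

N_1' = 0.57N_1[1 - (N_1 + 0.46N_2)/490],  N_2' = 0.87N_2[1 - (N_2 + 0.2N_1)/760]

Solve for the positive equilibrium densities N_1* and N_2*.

Setting both brackets to zero gives the nullclines N_1 + 0.46N_2 = 490 and 0.2N_1 + N_2 = 760.
Substituting N_2 = 760 - 0.2N_1 into the first: N_1(1 - 0.46·0.2) = 490 - 0.46·760.
So N_1* = 140/0.908 = 155, and then N_2* = 760 - 0.2·155 = 729.

N_1* ≈ 155, N_2* ≈ 729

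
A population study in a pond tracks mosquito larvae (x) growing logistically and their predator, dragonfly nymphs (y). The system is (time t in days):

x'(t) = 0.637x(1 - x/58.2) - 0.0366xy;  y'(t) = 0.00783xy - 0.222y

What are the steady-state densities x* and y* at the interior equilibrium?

From dy/dt = 0 with y > 0: 0.00783x* = 0.222, so x* = 28.4.
Substitute into dx/dt = 0: 0.637(1 - 28.4/58.2) = 0.0366y*.
The bracket is 0.513, giving y* = 0.327/0.0366 = 8.93.

x* ≈ 28.4, y* ≈ 8.93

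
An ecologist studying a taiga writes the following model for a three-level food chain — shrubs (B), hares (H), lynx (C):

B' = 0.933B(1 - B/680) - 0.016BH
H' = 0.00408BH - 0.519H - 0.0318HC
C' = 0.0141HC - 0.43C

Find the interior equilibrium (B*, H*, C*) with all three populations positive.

B* ≈ 324, H* ≈ 30.5, C* ≈ 25.3

From dC/dt = 0: 0.0141H* = 0.43, so H* = 30.5.
From dB/dt = 0: 0.933(1 - B*/680) = 0.016·30.5, giving B* = 680·(1 - 0.523) = 324.
From dH/dt = 0: 0.00408·324 - 0.519 = 0.0318C*, so C* = 0.804/0.0318 = 25.3.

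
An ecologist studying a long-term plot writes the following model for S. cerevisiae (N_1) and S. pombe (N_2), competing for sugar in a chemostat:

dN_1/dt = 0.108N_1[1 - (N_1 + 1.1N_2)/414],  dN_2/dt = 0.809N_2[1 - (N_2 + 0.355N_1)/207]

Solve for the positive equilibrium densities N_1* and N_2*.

N_1* ≈ 306, N_2* ≈ 98.5

Setting both brackets to zero gives the nullclines N_1 + 1.1N_2 = 414 and 0.355N_1 + N_2 = 207.
Substituting N_2 = 207 - 0.355N_1 into the first: N_1(1 - 1.1·0.355) = 414 - 1.1·207.
So N_1* = 186/0.609 = 306, and then N_2* = 207 - 0.355·306 = 98.5.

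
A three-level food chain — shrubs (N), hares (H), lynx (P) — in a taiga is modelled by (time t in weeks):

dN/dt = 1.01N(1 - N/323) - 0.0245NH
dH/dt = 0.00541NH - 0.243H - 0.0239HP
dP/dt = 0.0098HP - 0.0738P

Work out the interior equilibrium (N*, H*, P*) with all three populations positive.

From dP/dt = 0: 0.0098H* = 0.0738, so H* = 7.53.
From dN/dt = 0: 1.01(1 - N*/323) = 0.0245·7.53, giving N* = 323·(1 - 0.183) = 264.
From dH/dt = 0: 0.00541·264 - 0.243 = 0.0239P*, so P* = 1.19/0.0239 = 49.6.

N* ≈ 264, H* ≈ 7.53, P* ≈ 49.6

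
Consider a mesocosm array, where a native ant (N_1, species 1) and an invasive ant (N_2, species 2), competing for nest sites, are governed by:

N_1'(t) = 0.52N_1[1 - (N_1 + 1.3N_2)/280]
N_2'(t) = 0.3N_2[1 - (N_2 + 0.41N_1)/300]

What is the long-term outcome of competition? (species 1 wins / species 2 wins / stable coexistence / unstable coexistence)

Compare the nullcline intercepts: K1/α12 = 280/1.3 = 215 < K2 = 300; K2/α21 = 300/0.41 = 732 > K1 = 280.
Since the inequalities point opposite ways, species 2 can invade but species 1 cannot.

species 2 excludes species 1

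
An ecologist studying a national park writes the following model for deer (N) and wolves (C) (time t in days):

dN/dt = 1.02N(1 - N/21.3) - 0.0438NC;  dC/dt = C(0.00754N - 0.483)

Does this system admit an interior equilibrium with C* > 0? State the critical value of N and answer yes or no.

Threshold N = 64.1; K < 64.1, so no, the predator goes extinct.

The predator equation gives dC/dt > 0 only when N > 0.483/0.00754 = 64.1.
Without the predator, N → K = 21.3. Since 21.3 < 64.1, the predator cannot invade.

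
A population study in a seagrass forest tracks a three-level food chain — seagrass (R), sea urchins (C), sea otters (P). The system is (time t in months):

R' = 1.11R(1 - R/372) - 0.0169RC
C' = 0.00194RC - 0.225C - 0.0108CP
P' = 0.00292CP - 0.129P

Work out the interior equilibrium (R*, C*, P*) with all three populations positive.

From dP/dt = 0: 0.00292C* = 0.129, so C* = 44.2.
From dR/dt = 0: 1.11(1 - R*/372) = 0.0169·44.2, giving R* = 372·(1 - 0.673) = 122.
From dC/dt = 0: 0.00194·122 - 0.225 = 0.0108P*, so P* = 0.0113/0.0108 = 1.04.

R* ≈ 122, C* ≈ 44.2, P* ≈ 1.04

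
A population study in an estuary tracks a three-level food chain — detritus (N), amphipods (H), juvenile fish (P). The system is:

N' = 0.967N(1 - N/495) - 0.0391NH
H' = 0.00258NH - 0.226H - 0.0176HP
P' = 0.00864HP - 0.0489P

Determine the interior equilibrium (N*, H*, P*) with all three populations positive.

From dP/dt = 0: 0.00864H* = 0.0489, so H* = 5.66.
From dN/dt = 0: 0.967(1 - N*/495) = 0.0391·5.66, giving N* = 495·(1 - 0.229) = 382.
From dH/dt = 0: 0.00258·382 - 0.226 = 0.0176P*, so P* = 0.759/0.0176 = 43.1.

N* ≈ 382, H* ≈ 5.66, P* ≈ 43.1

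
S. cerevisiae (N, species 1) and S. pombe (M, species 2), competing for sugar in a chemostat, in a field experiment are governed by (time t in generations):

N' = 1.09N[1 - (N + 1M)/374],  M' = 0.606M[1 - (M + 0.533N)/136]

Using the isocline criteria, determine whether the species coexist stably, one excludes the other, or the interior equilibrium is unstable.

species 1 excludes species 2

Compare the nullcline intercepts: K1/α12 = 374/1 = 374 > K2 = 136; K2/α21 = 136/0.533 = 255 < K1 = 374.
Since the inequalities point opposite ways, species 1 can invade but species 2 cannot.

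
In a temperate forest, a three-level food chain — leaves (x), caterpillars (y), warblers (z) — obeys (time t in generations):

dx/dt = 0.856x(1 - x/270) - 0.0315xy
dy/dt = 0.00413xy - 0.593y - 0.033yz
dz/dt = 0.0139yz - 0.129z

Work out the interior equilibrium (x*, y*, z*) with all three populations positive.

x* ≈ 178, y* ≈ 9.28, z* ≈ 4.28

From dz/dt = 0: 0.0139y* = 0.129, so y* = 9.28.
From dx/dt = 0: 0.856(1 - x*/270) = 0.0315·9.28, giving x* = 270·(1 - 0.342) = 178.
From dy/dt = 0: 0.00413·178 - 0.593 = 0.033z*, so z* = 0.141/0.033 = 4.28.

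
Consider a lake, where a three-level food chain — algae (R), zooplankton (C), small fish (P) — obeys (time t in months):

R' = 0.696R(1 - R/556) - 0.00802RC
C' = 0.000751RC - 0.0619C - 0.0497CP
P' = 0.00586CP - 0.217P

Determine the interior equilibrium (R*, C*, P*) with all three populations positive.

From dP/dt = 0: 0.00586C* = 0.217, so C* = 37.
From dR/dt = 0: 0.696(1 - R*/556) = 0.00802·37, giving R* = 556·(1 - 0.427) = 319.
From dC/dt = 0: 0.000751·319 - 0.0619 = 0.0497P*, so P* = 0.177/0.0497 = 3.57.

R* ≈ 319, C* ≈ 37, P* ≈ 3.57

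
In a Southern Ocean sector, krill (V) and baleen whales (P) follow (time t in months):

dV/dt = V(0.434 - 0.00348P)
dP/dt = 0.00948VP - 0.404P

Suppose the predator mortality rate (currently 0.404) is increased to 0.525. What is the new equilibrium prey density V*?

At the interior fixed point, setting dP/dt = 0 with P > 0 fixes V* = (predator death rate)/(VP coefficient) — independent of the other coefficients.
With the change, V* = 0.525/0.00948 = 55.4; it rises from 42.6.

V* ≈ 55.4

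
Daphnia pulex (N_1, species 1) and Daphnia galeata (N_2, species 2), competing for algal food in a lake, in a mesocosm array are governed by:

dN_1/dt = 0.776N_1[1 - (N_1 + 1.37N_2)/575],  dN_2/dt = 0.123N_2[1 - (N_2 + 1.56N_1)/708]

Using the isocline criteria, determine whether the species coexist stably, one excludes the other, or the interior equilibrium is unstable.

unstable coexistence (outcome depends on initial conditions)

Compare the nullcline intercepts: K1/α12 = 575/1.37 = 420 < K2 = 708; K2/α21 = 708/1.56 = 454 < K1 = 575.
Since both are reversed, neither can invade when rare; the interior point is a saddle.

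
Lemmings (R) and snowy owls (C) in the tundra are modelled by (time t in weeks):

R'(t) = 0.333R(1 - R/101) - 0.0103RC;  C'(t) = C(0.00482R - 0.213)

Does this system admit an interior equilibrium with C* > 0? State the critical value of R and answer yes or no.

The predator equation gives dC/dt > 0 only when R > 0.213/0.00482 = 44.2.
Without the predator, R → K = 101. Since 101 > 44.2, the predator can invade and persist.

Threshold R = 44.2; K > 44.2, so yes, the predator persists.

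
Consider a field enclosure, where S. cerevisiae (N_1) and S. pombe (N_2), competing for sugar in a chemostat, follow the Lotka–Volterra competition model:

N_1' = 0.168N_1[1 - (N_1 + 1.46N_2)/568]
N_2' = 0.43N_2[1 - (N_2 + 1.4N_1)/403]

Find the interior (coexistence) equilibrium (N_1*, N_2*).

Setting both brackets to zero gives the nullclines N_1 + 1.46N_2 = 568 and 1.4N_1 + N_2 = 403.
Substituting N_2 = 403 - 1.4N_1 into the first: N_1(1 - 1.46·1.4) = 568 - 1.46·403.
So N_1* = -20.4/-1.04 = 19.5, and then N_2* = 403 - 1.4·19.5 = 376.

N_1* ≈ 19.5, N_2* ≈ 376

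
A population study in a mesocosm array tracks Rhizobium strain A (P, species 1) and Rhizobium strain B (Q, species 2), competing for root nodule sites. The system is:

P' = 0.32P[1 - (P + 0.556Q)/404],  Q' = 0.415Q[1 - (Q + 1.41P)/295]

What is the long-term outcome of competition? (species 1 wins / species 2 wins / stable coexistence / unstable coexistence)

species 1 excludes species 2

Compare the nullcline intercepts: K1/α12 = 404/0.556 = 727 > K2 = 295; K2/α21 = 295/1.41 = 209 < K1 = 404.
Since the inequalities point opposite ways, species 1 can invade but species 2 cannot.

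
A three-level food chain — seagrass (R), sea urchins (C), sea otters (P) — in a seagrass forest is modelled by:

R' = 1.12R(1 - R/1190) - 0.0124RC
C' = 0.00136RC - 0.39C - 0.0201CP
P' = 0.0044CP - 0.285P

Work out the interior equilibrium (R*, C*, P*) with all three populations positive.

R* ≈ 337, C* ≈ 64.8, P* ≈ 3.37

From dP/dt = 0: 0.0044C* = 0.285, so C* = 64.8.
From dR/dt = 0: 1.12(1 - R*/1190) = 0.0124·64.8, giving R* = 1190·(1 - 0.717) = 337.
From dC/dt = 0: 0.00136·337 - 0.39 = 0.0201P*, so P* = 0.0678/0.0201 = 3.37.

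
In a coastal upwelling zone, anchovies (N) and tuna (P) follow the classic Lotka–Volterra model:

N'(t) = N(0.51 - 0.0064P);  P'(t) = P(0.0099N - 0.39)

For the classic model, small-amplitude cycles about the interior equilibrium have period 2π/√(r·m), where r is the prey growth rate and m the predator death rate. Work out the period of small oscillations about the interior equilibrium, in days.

Here r = 0.51 and m = 0.39, so r·m = 0.199.
ω = √0.199 = 0.446 per day, hence T = 2π/ω ≈ 14.1 days.

T ≈ 14.1 days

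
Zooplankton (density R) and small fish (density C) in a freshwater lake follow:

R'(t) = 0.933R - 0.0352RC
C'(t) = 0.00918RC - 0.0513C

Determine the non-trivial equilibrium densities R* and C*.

R* ≈ 5.59, C* ≈ 26.5

Set dC/dt = 0 with C > 0: 0.00918R - 0.0513 = 0, so R* = 0.0513/0.00918 = 5.59.
Set dR/dt = 0 with R > 0: 0.933 - 0.0352C = 0, so C* = 0.933/0.0352 = 26.5.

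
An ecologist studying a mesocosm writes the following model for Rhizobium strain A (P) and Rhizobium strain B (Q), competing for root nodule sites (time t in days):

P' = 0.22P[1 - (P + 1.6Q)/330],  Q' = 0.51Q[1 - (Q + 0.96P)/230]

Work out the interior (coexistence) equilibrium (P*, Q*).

P* ≈ 70.9, Q* ≈ 162

Setting both brackets to zero gives the nullclines P + 1.6Q = 330 and 0.96P + Q = 230.
Substituting Q = 230 - 0.96P into the first: P(1 - 1.6·0.96) = 330 - 1.6·230.
So P* = -38/-0.536 = 70.9, and then Q* = 230 - 0.96·70.9 = 162.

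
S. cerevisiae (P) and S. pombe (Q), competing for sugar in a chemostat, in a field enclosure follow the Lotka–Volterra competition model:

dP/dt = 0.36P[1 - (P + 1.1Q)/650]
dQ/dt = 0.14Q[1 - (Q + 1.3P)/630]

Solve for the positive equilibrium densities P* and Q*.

Setting both brackets to zero gives the nullclines P + 1.1Q = 650 and 1.3P + Q = 630.
Substituting Q = 630 - 1.3P into the first: P(1 - 1.1·1.3) = 650 - 1.1·630.
So P* = -43/-0.43 = 100, and then Q* = 630 - 1.3·100 = 500.

P* ≈ 100, Q* ≈ 500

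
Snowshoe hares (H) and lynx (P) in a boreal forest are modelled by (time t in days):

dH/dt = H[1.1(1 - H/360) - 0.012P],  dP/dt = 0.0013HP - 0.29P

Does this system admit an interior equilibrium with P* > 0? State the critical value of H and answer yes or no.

Threshold H = 223; K > 223, so yes, the predator persists.

The predator equation gives dP/dt > 0 only when H > 0.29/0.0013 = 223.
Without the predator, H → K = 360. Since 360 > 223, the predator can invade and persist.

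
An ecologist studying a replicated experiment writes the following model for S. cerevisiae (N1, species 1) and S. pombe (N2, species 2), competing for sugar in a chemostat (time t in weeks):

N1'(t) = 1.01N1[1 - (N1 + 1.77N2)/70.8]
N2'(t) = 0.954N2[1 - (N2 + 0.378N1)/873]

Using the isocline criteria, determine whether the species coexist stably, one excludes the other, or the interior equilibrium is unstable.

Compare the nullcline intercepts: K1/α12 = 70.8/1.77 = 40 < K2 = 873; K2/α21 = 873/0.378 = 2310 > K1 = 70.8.
Since the inequalities point opposite ways, species 2 can invade but species 1 cannot.

species 2 excludes species 1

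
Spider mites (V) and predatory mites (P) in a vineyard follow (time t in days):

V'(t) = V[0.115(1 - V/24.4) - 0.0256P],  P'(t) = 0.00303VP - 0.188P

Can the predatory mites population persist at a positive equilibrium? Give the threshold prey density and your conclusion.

Threshold V = 62; K < 62, so no, the predator goes extinct.

The predator equation gives dP/dt > 0 only when V > 0.188/0.00303 = 62.
Without the predator, V → K = 24.4. Since 24.4 < 62, the predator cannot invade.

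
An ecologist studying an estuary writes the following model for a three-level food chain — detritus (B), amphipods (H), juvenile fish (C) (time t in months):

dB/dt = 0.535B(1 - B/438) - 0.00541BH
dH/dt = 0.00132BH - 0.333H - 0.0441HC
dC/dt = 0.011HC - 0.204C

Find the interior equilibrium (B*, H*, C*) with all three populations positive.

B* ≈ 356, H* ≈ 18.5, C* ≈ 3.1

From dC/dt = 0: 0.011H* = 0.204, so H* = 18.5.
From dB/dt = 0: 0.535(1 - B*/438) = 0.00541·18.5, giving B* = 438·(1 - 0.188) = 356.
From dH/dt = 0: 0.00132·356 - 0.333 = 0.0441C*, so C* = 0.137/0.0441 = 3.1.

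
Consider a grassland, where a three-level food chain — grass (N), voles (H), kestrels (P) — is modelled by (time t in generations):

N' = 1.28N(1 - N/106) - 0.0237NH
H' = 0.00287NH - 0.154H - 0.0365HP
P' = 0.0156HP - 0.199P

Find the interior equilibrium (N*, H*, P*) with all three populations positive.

From dP/dt = 0: 0.0156H* = 0.199, so H* = 12.8.
From dN/dt = 0: 1.28(1 - N*/106) = 0.0237·12.8, giving N* = 106·(1 - 0.236) = 81.
From dH/dt = 0: 0.00287·81 - 0.154 = 0.0365P*, so P* = 0.0784/0.0365 = 2.15.

N* ≈ 81, H* ≈ 12.8, P* ≈ 2.15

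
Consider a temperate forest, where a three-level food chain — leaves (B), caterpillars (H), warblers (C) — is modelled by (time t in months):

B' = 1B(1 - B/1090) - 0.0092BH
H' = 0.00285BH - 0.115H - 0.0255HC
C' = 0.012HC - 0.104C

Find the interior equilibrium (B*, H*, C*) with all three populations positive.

B* ≈ 1000, H* ≈ 8.67, C* ≈ 108

From dC/dt = 0: 0.012H* = 0.104, so H* = 8.67.
From dB/dt = 0: 1(1 - B*/1090) = 0.0092·8.67, giving B* = 1090·(1 - 0.0797) = 1000.
From dH/dt = 0: 0.00285·1000 - 0.115 = 0.0255C*, so C* = 2.74/0.0255 = 108.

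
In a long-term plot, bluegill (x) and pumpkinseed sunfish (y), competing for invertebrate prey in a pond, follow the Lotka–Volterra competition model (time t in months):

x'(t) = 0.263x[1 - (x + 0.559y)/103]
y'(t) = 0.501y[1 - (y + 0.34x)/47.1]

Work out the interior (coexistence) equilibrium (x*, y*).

Setting both brackets to zero gives the nullclines x + 0.559y = 103 and 0.34x + y = 47.1.
Substituting y = 47.1 - 0.34x into the first: x(1 - 0.559·0.34) = 103 - 0.559·47.1.
So x* = 76.7/0.81 = 94.7, and then y* = 47.1 - 0.34·94.7 = 14.9.

x* ≈ 94.7, y* ≈ 14.9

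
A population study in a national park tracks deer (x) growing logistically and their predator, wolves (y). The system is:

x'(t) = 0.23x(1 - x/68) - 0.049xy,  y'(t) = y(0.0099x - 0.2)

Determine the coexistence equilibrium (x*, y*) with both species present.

x* ≈ 20.2, y* ≈ 3.3

From dy/dt = 0 with y > 0: 0.0099x* = 0.2, so x* = 20.2.
Substitute into dx/dt = 0: 0.23(1 - 20.2/68) = 0.049y*.
The bracket is 0.703, giving y* = 0.162/0.049 = 3.3.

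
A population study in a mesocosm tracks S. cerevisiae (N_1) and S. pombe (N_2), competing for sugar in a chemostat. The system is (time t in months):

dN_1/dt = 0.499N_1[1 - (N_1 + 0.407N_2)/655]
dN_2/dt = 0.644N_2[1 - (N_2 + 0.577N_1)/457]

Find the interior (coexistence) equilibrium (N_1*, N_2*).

Setting both brackets to zero gives the nullclines N_1 + 0.407N_2 = 655 and 0.577N_1 + N_2 = 457.
Substituting N_2 = 457 - 0.577N_1 into the first: N_1(1 - 0.407·0.577) = 655 - 0.407·457.
So N_1* = 469/0.765 = 613, and then N_2* = 457 - 0.577·613 = 103.

N_1* ≈ 613, N_2* ≈ 103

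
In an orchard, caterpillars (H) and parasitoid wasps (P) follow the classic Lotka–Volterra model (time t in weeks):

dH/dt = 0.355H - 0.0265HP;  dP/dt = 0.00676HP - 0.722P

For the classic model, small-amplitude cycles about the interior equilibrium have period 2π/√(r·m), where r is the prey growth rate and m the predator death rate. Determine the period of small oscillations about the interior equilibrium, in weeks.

Here r = 0.355 and m = 0.722, so r·m = 0.256.
ω = √0.256 = 0.506 per week, hence T = 2π/ω ≈ 12.4 weeks.

T ≈ 12.4 weeks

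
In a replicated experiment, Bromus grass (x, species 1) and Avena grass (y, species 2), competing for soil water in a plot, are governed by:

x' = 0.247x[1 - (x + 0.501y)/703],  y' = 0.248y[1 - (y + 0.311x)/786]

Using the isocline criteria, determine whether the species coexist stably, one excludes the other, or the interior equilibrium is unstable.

Compare the nullcline intercepts: K1/α12 = 703/0.501 = 1400 > K2 = 786; K2/α21 = 786/0.311 = 2530 > K1 = 703.
Since both inequalities hold, each species can invade when rare, so the interior equilibrium is stable.

stable coexistence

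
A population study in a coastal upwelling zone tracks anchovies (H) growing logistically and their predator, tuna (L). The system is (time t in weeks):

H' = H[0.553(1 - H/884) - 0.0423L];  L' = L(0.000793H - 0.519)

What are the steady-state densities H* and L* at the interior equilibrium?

From dL/dt = 0 with L > 0: 0.000793H* = 0.519, so H* = 654.
Substitute into dH/dt = 0: 0.553(1 - 654/884) = 0.0423L*.
The bracket is 0.26, giving L* = 0.144/0.0423 = 3.39.

H* ≈ 654, L* ≈ 3.39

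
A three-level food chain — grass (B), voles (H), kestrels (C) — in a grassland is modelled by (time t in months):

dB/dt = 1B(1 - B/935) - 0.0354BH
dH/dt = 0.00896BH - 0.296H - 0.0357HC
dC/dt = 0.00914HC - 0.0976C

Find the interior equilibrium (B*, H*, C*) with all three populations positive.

From dC/dt = 0: 0.00914H* = 0.0976, so H* = 10.7.
From dB/dt = 0: 1(1 - B*/935) = 0.0354·10.7, giving B* = 935·(1 - 0.378) = 582.
From dH/dt = 0: 0.00896·582 - 0.296 = 0.0357C*, so C* = 4.91/0.0357 = 138.

B* ≈ 582, H* ≈ 10.7, C* ≈ 138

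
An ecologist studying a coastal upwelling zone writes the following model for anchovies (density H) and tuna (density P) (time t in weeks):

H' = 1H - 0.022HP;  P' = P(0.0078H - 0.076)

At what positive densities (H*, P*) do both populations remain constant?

Set dP/dt = 0 with P > 0: 0.0078H - 0.076 = 0, so H* = 0.076/0.0078 = 9.74.
Set dH/dt = 0 with H > 0: 1 - 0.022P = 0, so P* = 1/0.022 = 45.5.

H* ≈ 9.74, P* ≈ 45.5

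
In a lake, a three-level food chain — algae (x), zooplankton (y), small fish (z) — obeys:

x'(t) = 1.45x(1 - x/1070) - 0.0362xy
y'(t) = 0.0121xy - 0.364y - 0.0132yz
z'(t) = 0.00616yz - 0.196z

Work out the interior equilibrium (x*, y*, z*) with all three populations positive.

From dz/dt = 0: 0.00616y* = 0.196, so y* = 31.8.
From dx/dt = 0: 1.45(1 - x*/1070) = 0.0362·31.8, giving x* = 1070·(1 - 0.794) = 220.
From dy/dt = 0: 0.0121·220 - 0.364 = 0.0132z*, so z* = 2.3/0.0132 = 174.

x* ≈ 220, y* ≈ 31.8, z* ≈ 174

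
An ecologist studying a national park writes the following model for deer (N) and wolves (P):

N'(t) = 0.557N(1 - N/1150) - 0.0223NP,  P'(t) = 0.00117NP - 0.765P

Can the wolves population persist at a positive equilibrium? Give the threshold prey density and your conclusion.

The predator equation gives dP/dt > 0 only when N > 0.765/0.00117 = 654.
Without the predator, N → K = 1150. Since 1150 > 654, the predator can invade and persist.

Threshold N = 654; K > 654, so yes, the predator persists.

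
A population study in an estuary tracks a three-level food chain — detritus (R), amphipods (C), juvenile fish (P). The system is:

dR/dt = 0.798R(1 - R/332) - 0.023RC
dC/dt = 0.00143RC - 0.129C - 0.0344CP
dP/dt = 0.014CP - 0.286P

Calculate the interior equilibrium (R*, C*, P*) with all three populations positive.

From dP/dt = 0: 0.014C* = 0.286, so C* = 20.4.
From dR/dt = 0: 0.798(1 - R*/332) = 0.023·20.4, giving R* = 332·(1 - 0.589) = 137.
From dC/dt = 0: 0.00143·137 - 0.129 = 0.0344P*, so P* = 0.0662/0.0344 = 1.93.

R* ≈ 137, C* ≈ 20.4, P* ≈ 1.93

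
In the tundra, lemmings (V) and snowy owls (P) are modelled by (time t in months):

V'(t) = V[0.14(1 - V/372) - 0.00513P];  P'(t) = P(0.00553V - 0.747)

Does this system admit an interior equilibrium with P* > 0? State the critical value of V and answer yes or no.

The predator equation gives dP/dt > 0 only when V > 0.747/0.00553 = 135.
Without the predator, V → K = 372. Since 372 > 135, the predator can invade and persist.

Threshold V = 135; K > 135, so yes, the predator persists.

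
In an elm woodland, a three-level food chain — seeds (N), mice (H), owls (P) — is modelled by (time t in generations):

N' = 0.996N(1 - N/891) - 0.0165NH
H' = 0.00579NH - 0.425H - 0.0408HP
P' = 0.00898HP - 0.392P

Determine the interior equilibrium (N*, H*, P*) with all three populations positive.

From dP/dt = 0: 0.00898H* = 0.392, so H* = 43.7.
From dN/dt = 0: 0.996(1 - N*/891) = 0.0165·43.7, giving N* = 891·(1 - 0.723) = 247.
From dH/dt = 0: 0.00579·247 - 0.425 = 0.0408P*, so P* = 1/0.0408 = 24.6.

N* ≈ 247, H* ≈ 43.7, P* ≈ 24.6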